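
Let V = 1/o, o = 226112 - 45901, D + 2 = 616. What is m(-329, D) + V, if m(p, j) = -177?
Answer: -31897346/180211 ≈ -177.00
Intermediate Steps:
D = 614 (D = -2 + 616 = 614)
o = 180211
V = 1/180211 ≈ 5.5491e-6
m(-329, D) + V = -177 + 1/180211 = -31897346/180211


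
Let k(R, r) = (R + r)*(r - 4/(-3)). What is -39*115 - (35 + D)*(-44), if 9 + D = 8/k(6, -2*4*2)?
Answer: -16693/5 ≈ -3338.6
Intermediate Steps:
k(R, r) = (4/3 + r)*(R + r) (k(R, r) = (R + r)*(r - 4*(-1/3)) = (R + r)*(r + 4/3) = (R + r)*(4/3 + r) = (4/3 + r)*(R + r))
D = -492/55 (D = -9 + 8/((-2*4*2)**2 + (4/3)*6 + 4*(-2*4*2)/3 + 6*(-2*4*2)) = -9 + 8/((-8*2)**2 + 8 + 4*(-8*2)/3 + 6*(-8*2)) = -9 + 8/((-16)**2 + 8 + (4/3)*(-16) + 6*(-16)) = -9 + 8/(256 + 8 - 64/3 - 96) = -9 + 8/(440/3) = -9 + 8*(3/440) = -9 + 3/55 = -492/55 ≈ -8.9454)
-39*115 - (35 + D)*(-44) = -39*115 - (35 - 492/55)*(-44) = -4485 - 1433*(-44)/55 = -4485 - 1*(-5732/5) = -4485 + 5732/5 = -16693/5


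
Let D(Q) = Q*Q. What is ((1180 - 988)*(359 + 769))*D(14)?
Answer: 42448896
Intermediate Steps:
D(Q) = Q**2
((1180 - 988)*(359 + 769))*D(14) = ((1180 - 988)*(359 + 769))*14**2 = (192*1128)*196 = 216576*196 = 42448896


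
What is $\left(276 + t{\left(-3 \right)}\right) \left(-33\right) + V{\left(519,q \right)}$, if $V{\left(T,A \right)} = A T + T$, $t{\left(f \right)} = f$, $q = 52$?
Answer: $18498$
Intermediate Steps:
$V{\left(T,A \right)} = T + A T$
$\left(276 + t{\left(-3 \right)}\right) \left(-33\right) + V{\left(519,q \right)} = \left(276 - 3\right) \left(-33\right) + 519 \left(1 + 52\right) = 273 \left(-33\right) + 519 \cdot 53 = -9009 + 27507 = 18498$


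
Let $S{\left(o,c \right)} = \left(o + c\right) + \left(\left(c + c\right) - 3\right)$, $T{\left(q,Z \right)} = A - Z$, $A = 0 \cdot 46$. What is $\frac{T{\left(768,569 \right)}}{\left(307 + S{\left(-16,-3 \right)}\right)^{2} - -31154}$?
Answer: $- \frac{569}{108995} \approx -0.0052204$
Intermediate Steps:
$A = 0$
$T{\left(q,Z \right)} = - Z$ ($T{\left(q,Z \right)} = 0 - Z = - Z$)
$S{\left(o,c \right)} = -3 + o + 3 c$ ($S{\left(o,c \right)} = \left(c + o\right) + \left(2 c - 3\right) = \left(c + o\right) + \left(-3 + 2 c\right) = -3 + o + 3 c$)
$\frac{T{\left(768,569 \right)}}{\left(307 + S{\left(-16,-3 \right)}\right)^{2} - -31154} = \frac{\left(-1\right) 569}{\left(307 - 28\right)^{2} - -31154} = - \frac{569}{\left(307 - 28\right)^{2} + 31154} = - \frac{569}{279^{2} + 31154} = - \frac{569}{77841 + 31154} = - \frac{569}{108995}$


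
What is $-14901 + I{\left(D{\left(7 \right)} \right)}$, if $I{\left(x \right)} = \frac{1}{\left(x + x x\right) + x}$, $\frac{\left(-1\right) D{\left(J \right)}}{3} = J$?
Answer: $- \frac{5945498}{399} \approx -14901.0$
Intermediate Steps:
$D{\left(J \right)} = - 3 J$
$I{\left(x \right)} = \frac{1}{x^{2} + 2 x}$ ($I{\left(x \right)} = \frac{1}{\left(x + x^{2}\right) + x} = \frac{1}{x^{2} + 2 x}$)
$-14901 + I{\left(D{\left(7 \right)} \right)} = -14901 + \frac{1}{\left(-3\right) 7 \left(2 - 21\right)} = -14901 + \frac{1}{\left(-21\right) \left(2 - 21\right)} = -14901 - \frac{1}{21 \left(-19\right)} = -14901 - - \frac{1}{399} = -14901 + \frac{1}{399} = - \frac{5945498}{399}$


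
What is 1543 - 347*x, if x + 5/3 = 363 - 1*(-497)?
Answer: -888896/3 ≈ -2.9630e+5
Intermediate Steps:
x = 2575/3 (x = -5/3 + (363 - 1*(-497)) = -5/3 + (363 + 497) = -5/3 + 860 = 2575/3 ≈ 858.33)
1543 - 347*x = 1543 - 347*2575/3 = 1543 - 893525/3 = -888896/3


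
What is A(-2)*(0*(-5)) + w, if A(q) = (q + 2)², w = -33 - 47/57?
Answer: -1928/57 ≈ -33.825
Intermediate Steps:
w = -1928/57 (w = -33 - 47*1/57 = -33 - 47/57 = -1928/57 ≈ -33.825)
A(q) = (2 + q)²
A(-2)*(0*(-5)) + w = (2 - 2)²*(0*(-5)) - 1928/57 = 0²*0 - 1928/57 = 0*0 - 1928/57 = 0 - 1928/57 = -1928/57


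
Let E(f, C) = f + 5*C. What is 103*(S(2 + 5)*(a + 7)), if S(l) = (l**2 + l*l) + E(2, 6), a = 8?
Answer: 200850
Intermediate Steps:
S(l) = 32 + 2*l**2 (S(l) = (l**2 + l*l) + (2 + 5*6) = (l**2 + l**2) + (2 + 30) = 2*l**2 + 32 = 32 + 2*l**2)
103*(S(2 + 5)*(a + 7)) = 103*((32 + 2*(2 + 5)**2)*(8 + 7)) = 103*((32 + 2*7**2)*15) = 103*((32 + 2*49)*15) = 103*((32 + 98)*15) = 103*(130*15) = 103*1950 = 200850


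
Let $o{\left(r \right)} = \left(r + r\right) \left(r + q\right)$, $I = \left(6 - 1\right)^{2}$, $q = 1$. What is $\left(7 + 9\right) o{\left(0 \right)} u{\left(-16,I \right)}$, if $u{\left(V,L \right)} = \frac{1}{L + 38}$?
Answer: $0$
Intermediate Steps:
$I = 25$ ($I = 5^{2} = 25$)
$u{\left(V,L \right)} = \frac{1}{38 + L}$
$o{\left(r \right)} = 2 r \left(1 + r\right)$ ($o{\left(r \right)} = \left(r + r\right) \left(r + 1\right) = 2 r \left(1 + r\right)$)
$\left(7 + 9\right) o{\left(0 \right)} u{\left(-16,I \right)} = \frac{\left(7 + 9\right) 2 \cdot 0 \left(1 + 0\right)}{38 + 25} = \frac{16 \cdot 2 \cdot 0 \cdot 1}{63} = 16 \cdot 0 \cdot \frac{1}{63} = 0 \cdot \frac{1}{63} = 0$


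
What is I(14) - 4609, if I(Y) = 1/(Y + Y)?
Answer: -129051/28 ≈ -4609.0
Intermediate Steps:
I(Y) = 1/(2*Y)
I(14) - 4609 = (½)/14 - 4609 = (½)*(1/14) - 4609 = 1/28 - 4609 = -129051/28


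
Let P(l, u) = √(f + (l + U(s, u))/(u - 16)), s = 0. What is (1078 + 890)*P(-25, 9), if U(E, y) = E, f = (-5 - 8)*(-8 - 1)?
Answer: 3936*√1477/7 ≈ 21610.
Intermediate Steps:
f = 117 (f = -13*(-9) = 117)
P(l, u) = √(117 + l/(-16 + u)) (P(l, u) = √(117 + (l + 0)/(u - 16)) = √(117 + l/(-16 + u)))
(1078 + 890)*P(-25, 9) = (1078 + 890)*√((-1872 - 25 + 117*9)/(-16 + 9)) = 1968*√((-1872 - 25 + 1053)/(-7)) = 1968*√(-⅐*(-844)) = 1968*√(844/7) = 1968*(2*√1477/7) = 3936*√1477/7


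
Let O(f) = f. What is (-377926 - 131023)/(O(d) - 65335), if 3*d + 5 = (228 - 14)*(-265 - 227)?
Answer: 1526847/301298 ≈ 5.0676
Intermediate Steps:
d = -105293/3 (d = -5/3 + ((228 - 14)*(-265 - 227))/3 = -5/3 + (214*(-492))/3 = -5/3 + (1/3)*(-105288) = -5/3 - 35096 = -105293/3 ≈ -35098.)
(-377926 - 131023)/(O(d) - 65335) = (-377926 - 131023)/(-105293/3 - 65335) = -508949/(-301298/3) = -508949*(-3/301298) = 1526847/301298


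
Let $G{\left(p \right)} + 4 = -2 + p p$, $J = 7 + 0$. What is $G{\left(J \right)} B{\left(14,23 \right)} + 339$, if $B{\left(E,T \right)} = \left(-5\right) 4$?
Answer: $-521$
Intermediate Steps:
$B{\left(E,T \right)} = -20$
$J = 7$
$G{\left(p \right)} = -6 + p^{2}$ ($G{\left(p \right)} = -4 + \left(-2 + p p\right) = -4 + \left(-2 + p^{2}\right) = -6 + p^{2}$)
$G{\left(J \right)} B{\left(14,23 \right)} + 339 = \left(-6 + 7^{2}\right) \left(-20\right) + 339 = \left(-6 + 49\right) \left(-20\right) + 339 = 43 \left(-20\right) + 339 = -860 + 339 = -521$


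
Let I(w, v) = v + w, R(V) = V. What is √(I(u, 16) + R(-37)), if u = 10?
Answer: I*√11 ≈ 3.3166*I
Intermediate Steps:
√(I(u, 16) + R(-37)) = √((16 + 10) - 37) = √(26 - 37) = √(-11) = I*√11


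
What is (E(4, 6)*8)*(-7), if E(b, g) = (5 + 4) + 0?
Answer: -504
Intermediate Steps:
E(b, g) = 9 (E(b, g) = 9 + 0 = 9)
(E(4, 6)*8)*(-7) = (9*8)*(-7) = 72*(-7) = -504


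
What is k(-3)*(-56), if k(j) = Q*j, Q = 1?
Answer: 168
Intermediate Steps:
k(j) = j (k(j) = 1*j = j)
k(-3)*(-56) = -3*(-56) = 168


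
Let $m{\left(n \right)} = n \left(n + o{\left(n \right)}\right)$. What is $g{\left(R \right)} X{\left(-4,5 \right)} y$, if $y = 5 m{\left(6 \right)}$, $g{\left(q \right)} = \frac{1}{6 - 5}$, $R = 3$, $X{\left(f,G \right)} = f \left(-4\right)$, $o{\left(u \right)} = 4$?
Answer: $4800$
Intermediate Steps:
$X{\left(f,G \right)} = - 4 f$
$m{\left(n \right)} = n \left(4 + n\right)$ ($m{\left(n \right)} = n \left(n + 4\right) = n \left(4 + n\right)$)
$g{\left(q \right)} = 1$ ($g{\left(q \right)} = 1^{-1} = 1$)
$y = 300$ ($y = 5 \cdot 6 \left(4 + 6\right) = 5 \cdot 6 \cdot 10 = 5 \cdot 60 = 300$)
$g{\left(R \right)} X{\left(-4,5 \right)} y = 1 \left(\left(-4\right) \left(-4\right)\right) 300 = 1 \cdot 16 \cdot 300 = 16 \cdot 300 = 4800$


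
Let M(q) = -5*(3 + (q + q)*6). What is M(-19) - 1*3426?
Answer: -2301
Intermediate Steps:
M(q) = -15 - 60*q (M(q) = -5*(3 + (2*q)*6) = -5*(3 + 12*q) = -15 - 60*q)
M(-19) - 1*3426 = (-15 - 60*(-19)) - 1*3426 = (-15 + 1140) - 3426 = 1125 - 3426 = -2301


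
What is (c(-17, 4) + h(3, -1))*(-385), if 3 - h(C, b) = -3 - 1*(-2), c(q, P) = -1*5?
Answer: 385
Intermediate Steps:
c(q, P) = -5
h(C, b) = 4 (h(C, b) = 3 - (-3 - 1*(-2)) = 3 - (-3 + 2) = 3 - 1*(-1) = 3 + 1 = 4)
(c(-17, 4) + h(3, -1))*(-385) = (-5 + 4)*(-385) = -1*(-385) = 385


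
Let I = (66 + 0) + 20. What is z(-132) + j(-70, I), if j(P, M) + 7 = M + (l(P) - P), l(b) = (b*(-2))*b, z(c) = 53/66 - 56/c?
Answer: -212295/22 ≈ -9649.8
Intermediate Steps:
z(c) = 53/66 - 56/c (z(c) = 53*(1/66) - 56/c = 53/66 - 56/c)
l(b) = -2*b**2 (l(b) = (-2*b)*b = -2*b**2)
I = 86 (I = 66 + 20 = 86)
j(P, M) = -7 + M - P - 2*P**2 (j(P, M) = -7 + (M + (-2*P**2 - P)) = -7 + (M + (-P - 2*P**2)) = -7 + (M - P - 2*P**2) = -7 + M - P - 2*P**2)
z(-132) + j(-70, I) = (53/66 - 56/(-132)) + (-7 + 86 - 1*(-70) - 2*(-70)**2) = (53/66 - 56*(-1/132)) + (-7 + 86 + 70 - 2*4900) = (53/66 + 14/33) + (-7 + 86 + 70 - 9800) = 27/22 - 9651 = -212295/22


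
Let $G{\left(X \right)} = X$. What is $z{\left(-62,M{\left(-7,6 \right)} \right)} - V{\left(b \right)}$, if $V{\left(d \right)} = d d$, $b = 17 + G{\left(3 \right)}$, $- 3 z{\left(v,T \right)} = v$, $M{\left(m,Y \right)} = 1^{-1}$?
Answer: $- \frac{1138}{3} \approx -379.33$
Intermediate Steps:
$M{\left(m,Y \right)} = 1$
$z{\left(v,T \right)} = - \frac{v}{3}$
$b = 20$ ($b = 17 + 3 = 20$)
$V{\left(d \right)} = d^{2}$
$z{\left(-62,M{\left(-7,6 \right)} \right)} - V{\left(b \right)} = \left(- \frac{1}{3}\right) \left(-62\right) - 20^{2} = \frac{62}{3} - 400 = - \frac{1138}{3}$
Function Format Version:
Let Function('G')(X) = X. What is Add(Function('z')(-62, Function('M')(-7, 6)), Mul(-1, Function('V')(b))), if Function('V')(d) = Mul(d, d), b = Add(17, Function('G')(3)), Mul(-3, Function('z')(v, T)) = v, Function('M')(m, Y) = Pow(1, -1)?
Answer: Rational(-1138, 3) ≈ -379.33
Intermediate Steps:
Function('M')(m, Y) = 1
Function('z')(v, T) = Mul(Rational(-1, 3), v)
b = 20 (b = Add(17, 3) = 20)
Function('V')(d) = Pow(d, 2)
Add(Function('z')(-62, Function('M')(-7, 6)), Mul(-1, Function('V')(b))) = Add(Mul(Rational(-1, 3), -62), Mul(-1, Pow(20, 2))) = Add(Rational(62, 3), Mul(-1, 400)) = Add(Rational(62, 3), -400) = Rational(-1138, 3)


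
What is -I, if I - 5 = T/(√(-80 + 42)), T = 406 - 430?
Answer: -5 - 12*I*√38/19 ≈ -5.0 - 3.8933*I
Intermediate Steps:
T = -24
I = 5 + 12*I*√38/19 (I = 5 - 24/√(-80 + 42) = 5 - 24*(-I*√38/38) = 5 - (-12)*I*√38/19 = 5 + 12*I*√38/19 ≈ 5.0 + 3.8933*I)
-I = -(5 + 12*I*√38/19) = -5 - 12*I*√38/19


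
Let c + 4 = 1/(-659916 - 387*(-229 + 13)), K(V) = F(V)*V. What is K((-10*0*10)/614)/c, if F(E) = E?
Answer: 0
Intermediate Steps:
K(V) = V² (K(V) = V*V = V²)
c = -2305297/576324 (c = -4 + 1/(-659916 - 387*(-229 + 13)) = -4 + 1/(-659916 - 387*(-216)) = -4 + 1/(-659916 + 83592) = -4 + 1/(-576324) = -4 - 1/576324 = -2305297/576324 ≈ -4.0000)
K((-10*0*10)/614)/c = ((-10*0*10)/614)²/(-2305297/576324) = ((0*10)*(1/614))²*(-576324/2305297) = (0*(1/614))²*(-576324/2305297) = 0²*(-576324/2305297) = 0*(-576324/2305297) = 0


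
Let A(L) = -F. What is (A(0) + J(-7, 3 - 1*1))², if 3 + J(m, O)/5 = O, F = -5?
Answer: 0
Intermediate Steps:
J(m, O) = -15 + 5*O
A(L) = 5 (A(L) = -1*(-5) = 5)
(A(0) + J(-7, 3 - 1*1))² = (5 + (-15 + 5*(3 - 1*1)))² = (5 + (-15 + 5*(3 - 1)))² = (5 + (-15 + 5*2))² = (5 + (-15 + 10))² = (5 - 5)² = 0² = 0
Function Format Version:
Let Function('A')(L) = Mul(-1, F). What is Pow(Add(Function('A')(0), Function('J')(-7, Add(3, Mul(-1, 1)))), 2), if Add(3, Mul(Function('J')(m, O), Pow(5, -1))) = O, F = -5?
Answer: 0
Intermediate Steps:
Function('J')(m, O) = Add(-15, Mul(5, O))
Function('A')(L) = 5 (Function('A')(L) = Mul(-1, -5) = 5)
Pow(Add(Function('A')(0), Function('J')(-7, Add(3, Mul(-1, 1)))), 2) = Pow(Add(5, Add(-15, Mul(5, Add(3, Mul(-1, 1))))), 2) = Pow(Add(5, Add(-15, Mul(5, Add(3, -1)))), 2) = Pow(Add(5, Add(-15, Mul(5, 2))), 2) = Pow(Add(5, Add(-15, 10)), 2) = Pow(Add(5, -5), 2) = Pow(0, 2) = 0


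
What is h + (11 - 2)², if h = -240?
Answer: -159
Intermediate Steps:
h + (11 - 2)² = -240 + (11 - 2)² = -240 + 9² = -240 + 81 = -159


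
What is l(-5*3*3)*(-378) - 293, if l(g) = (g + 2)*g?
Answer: -731723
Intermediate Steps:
l(g) = g*(2 + g) (l(g) = (2 + g)*g = g*(2 + g))
l(-5*3*3)*(-378) - 293 = ((-5*3*3)*(2 - 5*3*3))*(-378) - 293 = ((-15*3)*(2 - 15*3))*(-378) - 293 = -45*(2 - 45)*(-378) - 293 = -45*(-43)*(-378) - 293 = 1935*(-378) - 293 = -731430 - 293 = -731723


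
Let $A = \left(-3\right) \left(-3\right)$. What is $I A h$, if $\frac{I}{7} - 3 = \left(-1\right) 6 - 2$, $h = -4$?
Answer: $1260$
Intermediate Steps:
$I = -35$ ($I = 21 + 7 \left(\left(-1\right) 6 - 2\right) = 21 + 7 \left(-6 - 2\right) = 21 + 7 \left(-8\right) = 21 - 56 = -35$)
$A = 9$
$I A h = \left(-35\right) 9 \left(-4\right) = \left(-315\right) \left(-4\right) = 1260$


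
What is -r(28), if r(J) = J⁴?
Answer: -614656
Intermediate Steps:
-r(28) = -1*28⁴ = -1*614656 = -614656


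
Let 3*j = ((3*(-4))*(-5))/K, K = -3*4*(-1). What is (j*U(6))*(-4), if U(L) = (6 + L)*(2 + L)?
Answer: -640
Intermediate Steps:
K = 12 (K = -12*(-1) = 12)
j = 5/3 (j = (((3*(-4))*(-5))/12)/3 = (-12*(-5)*(1/12))/3 = (60*(1/12))/3 = (⅓)*5 = 5/3 ≈ 1.6667)
U(L) = (2 + L)*(6 + L)
(j*U(6))*(-4) = (5*(12 + 6² + 8*6)/3)*(-4) = (5*(12 + 36 + 48)/3)*(-4) = ((5/3)*96)*(-4) = 160*(-4) = -640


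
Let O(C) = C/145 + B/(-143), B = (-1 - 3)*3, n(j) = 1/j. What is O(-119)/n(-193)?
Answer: 2948461/20735 ≈ 142.20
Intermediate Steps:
B = -12 (B = -4*3 = -12)
O(C) = 12/143 + C/145 (O(C) = C/145 - 12/(-143) = C*(1/145) - 12*(-1/143) = C/145 + 12/143 = 12/143 + C/145)
O(-119)/n(-193) = (12/143 + (1/145)*(-119))/(1/(-193)) = (12/143 - 119/145)/(-1/193) = -15277/20735*(-193) = 2948461/20735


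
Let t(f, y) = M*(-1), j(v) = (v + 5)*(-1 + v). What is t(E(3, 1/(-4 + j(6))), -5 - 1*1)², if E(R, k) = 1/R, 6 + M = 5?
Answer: 1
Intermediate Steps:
M = -1 (M = -6 + 5 = -1)
j(v) = (-1 + v)*(5 + v) (j(v) = (5 + v)*(-1 + v) = (-1 + v)*(5 + v))
t(f, y) = 1 (t(f, y) = -1*(-1) = 1)
t(E(3, 1/(-4 + j(6))), -5 - 1*1)² = 1² = 1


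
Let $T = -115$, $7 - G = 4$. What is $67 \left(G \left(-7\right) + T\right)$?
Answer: $-9112$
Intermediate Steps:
$G = 3$ ($G = 7 - 4 = 3$)
$67 \left(G \left(-7\right) + T\right) = 67 \left(3 \left(-7\right) - 115\right) = 67 \left(-21 - 115\right) = 67 \left(-136\right) = -9112$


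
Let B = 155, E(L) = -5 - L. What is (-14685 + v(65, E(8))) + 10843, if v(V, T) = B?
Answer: -3687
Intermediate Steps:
v(V, T) = 155
(-14685 + v(65, E(8))) + 10843 = (-14685 + 155) + 10843 = -14530 + 10843 = -3687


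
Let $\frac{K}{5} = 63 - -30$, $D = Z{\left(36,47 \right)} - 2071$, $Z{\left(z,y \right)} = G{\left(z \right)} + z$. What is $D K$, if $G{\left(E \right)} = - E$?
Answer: $-963015$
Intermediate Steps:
$Z{\left(z,y \right)} = 0$ ($Z{\left(z,y \right)} = - z + z = 0$)
$D = -2071$ ($D = 0 - 2071 = -2071$)
$K = 465$ ($K = 5 \left(63 - -30\right) = 5 \left(63 + 30\right) = 5 \cdot 93 = 465$)
$D K = \left(-2071\right) 465 = -963015$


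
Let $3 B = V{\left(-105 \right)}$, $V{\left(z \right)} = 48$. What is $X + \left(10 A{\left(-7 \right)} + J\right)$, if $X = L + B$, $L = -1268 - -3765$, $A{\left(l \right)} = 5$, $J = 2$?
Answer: $2565$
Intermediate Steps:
$B = 16$ ($B = \frac{1}{3} \cdot 48 = 16$)
$L = 2497$ ($L = -1268 + 3765 = 2497$)
$X = 2513$ ($X = 2497 + 16 = 2513$)
$X + \left(10 A{\left(-7 \right)} + J\right) = 2513 + \left(10 \cdot 5 + 2\right) = 2513 + \left(50 + 2\right) = 2513 + 52 = 2565$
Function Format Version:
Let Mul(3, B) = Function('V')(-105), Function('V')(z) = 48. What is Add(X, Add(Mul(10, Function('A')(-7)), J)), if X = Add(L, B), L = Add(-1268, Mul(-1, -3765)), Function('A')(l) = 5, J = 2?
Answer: 2565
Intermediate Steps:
B = 16 (B = Mul(Rational(1, 3), 48) = 16)
L = 2497 (L = Add(-1268, 3765) = 2497)
X = 2513 (X = Add(2497, 16) = 2513)
Add(X, Add(Mul(10, Function('A')(-7)), J)) = Add(2513, Add(Mul(10, 5), 2)) = Add(2513, Add(50, 2)) = Add(2513, 52) = 2565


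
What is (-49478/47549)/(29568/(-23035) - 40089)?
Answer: 67042690/2582972673351 ≈ 2.5956e-5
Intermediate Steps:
(-49478/47549)/(29568/(-23035) - 40089) = (-49478*1/47549)/(29568*(-1/23035) - 40089) = -49478/(47549*(-29568/23035 - 40089)) = -49478/(47549*(-923479683/23035)) = -49478/47549*(-23035/923479683) = 67042690/2582972673351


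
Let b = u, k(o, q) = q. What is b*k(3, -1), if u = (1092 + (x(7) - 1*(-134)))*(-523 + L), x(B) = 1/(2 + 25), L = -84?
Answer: 20093521/27 ≈ 7.4420e+5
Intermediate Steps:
x(B) = 1/27
u = -20093521/27 (u = (1092 + (1/27 - 1*(-134)))*(-523 - 84) = (1092 + (1/27 + 134))*(-607) = (1092 + 3619/27)*(-607) = (33103/27)*(-607) = -20093521/27 ≈ -7.4420e+5)
b = -20093521/27 ≈ -7.4420e+5
b*k(3, -1) = -20093521/27*(-1) = 20093521/27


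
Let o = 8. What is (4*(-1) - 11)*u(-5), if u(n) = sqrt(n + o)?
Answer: -15*sqrt(3) ≈ -25.981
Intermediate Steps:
u(n) = sqrt(8 + n) (u(n) = sqrt(n + 8) = sqrt(8 + n))
(4*(-1) - 11)*u(-5) = (4*(-1) - 11)*sqrt(8 - 5) = (-4 - 11)*sqrt(3) = -15*sqrt(3)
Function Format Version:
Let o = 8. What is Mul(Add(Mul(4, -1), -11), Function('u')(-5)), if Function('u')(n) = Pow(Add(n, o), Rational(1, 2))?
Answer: Mul(-15, Pow(3, Rational(1, 2))) ≈ -25.981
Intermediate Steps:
Function('u')(n) = Pow(Add(8, n), Rational(1, 2)) (Function('u')(n) = Pow(Add(n, 8), Rational(1, 2)) = Pow(Add(8, n), Rational(1, 2)))
Mul(Add(Mul(4, -1), -11), Function('u')(-5)) = Mul(Add(Mul(4, -1), -11), Pow(Add(8, -5), Rational(1, 2))) = Mul(Add(-4, -11), Pow(3, Rational(1, 2))) = Mul(-15, Pow(3, Rational(1, 2)))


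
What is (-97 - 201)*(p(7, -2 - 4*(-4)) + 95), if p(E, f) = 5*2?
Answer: -31290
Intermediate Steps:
p(E, f) = 10
(-97 - 201)*(p(7, -2 - 4*(-4)) + 95) = (-97 - 201)*(10 + 95) = -298*105 = -31290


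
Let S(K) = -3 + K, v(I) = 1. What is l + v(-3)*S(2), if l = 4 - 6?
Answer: -3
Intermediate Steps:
l = -2
l + v(-3)*S(2) = -2 + 1*(-3 + 2) = -2 + 1*(-1) = -2 - 1 = -3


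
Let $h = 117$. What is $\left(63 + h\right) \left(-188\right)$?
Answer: $-33840$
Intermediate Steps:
$\left(63 + h\right) \left(-188\right) = \left(63 + 117\right) \left(-188\right) = 180 \left(-188\right) = -33840$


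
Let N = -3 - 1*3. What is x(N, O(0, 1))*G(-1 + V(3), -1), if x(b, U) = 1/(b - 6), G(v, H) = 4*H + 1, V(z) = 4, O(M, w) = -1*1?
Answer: ¼ ≈ 0.25000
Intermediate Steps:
O(M, w) = -1
N = -6 (N = -3 - 3 = -6)
G(v, H) = 1 + 4*H
x(b, U) = 1/(-6 + b)
x(N, O(0, 1))*G(-1 + V(3), -1) = (1 + 4*(-1))/(-6 - 6) = (1 - 4)/(-12) = -1/12*(-3) = ¼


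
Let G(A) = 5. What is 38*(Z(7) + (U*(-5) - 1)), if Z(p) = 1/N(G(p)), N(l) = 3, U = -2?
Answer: 1064/3 ≈ 354.67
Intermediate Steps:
Z(p) = ⅓ (Z(p) = 1/3 = ⅓)
38*(Z(7) + (U*(-5) - 1)) = 38*(⅓ + (-2*(-5) - 1)) = 38*(⅓ + (10 - 1)) = 38*(⅓ + 9) = 38*(28/3) = 1064/3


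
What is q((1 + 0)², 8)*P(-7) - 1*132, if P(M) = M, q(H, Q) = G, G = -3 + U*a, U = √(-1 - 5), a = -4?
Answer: -111 + 28*I*√6 ≈ -111.0 + 68.586*I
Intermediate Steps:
U = I*√6 (U = √(-6) = I*√6 ≈ 2.4495*I)
G = -3 - 4*I*√6 (G = -3 + (I*√6)*(-4) = -3 - 4*I*√6 ≈ -3.0 - 9.798*I)
q(H, Q) = -3 - 4*I*√6
q((1 + 0)², 8)*P(-7) - 1*132 = (-3 - 4*I*√6)*(-7) - 1*132 = (21 + 28*I*√6) - 132 = -111 + 28*I*√6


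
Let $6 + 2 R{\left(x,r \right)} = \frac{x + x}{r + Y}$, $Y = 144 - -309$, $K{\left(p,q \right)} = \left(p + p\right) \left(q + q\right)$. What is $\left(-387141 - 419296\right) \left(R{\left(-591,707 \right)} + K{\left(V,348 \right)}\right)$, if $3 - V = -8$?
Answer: $- \frac{14320586474013}{1160} \approx -1.2345 \cdot 10^{10}$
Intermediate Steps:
$V = 11$ ($V = 3 - -8 = 3 + 8 = 11$)
$K{\left(p,q \right)} = 4 p q$ ($K{\left(p,q \right)} = 2 p 2 q = 4 p q$)
$Y = 453$ ($Y = 144 + 309 = 453$)
$R{\left(x,r \right)} = -3 + \frac{x}{453 + r}$ ($R{\left(x,r \right)} = -3 + \frac{\left(x + x\right) \frac{1}{r + 453}}{2} = -3 + \frac{2 x \frac{1}{453 + r}}{2} = -3 + \frac{x}{453 + r}$)
$\left(-387141 - 419296\right) \left(R{\left(-591,707 \right)} + K{\left(V,348 \right)}\right) = \left(-387141 - 419296\right) \left(\frac{-1359 - 591 - 2121}{453 + 707} + 4 \cdot 11 \cdot 348\right) = - 806437 \left(\frac{-1359 - 591 - 2121}{1160} + 15312\right) = - 806437 \left(\frac{1}{1160} \left(-4071\right) + 15312\right) = - 806437 \left(- \frac{4071}{1160} + 15312\right) = \left(-806437\right) \frac{17757849}{1160} = - \frac{14320586474013}{1160}$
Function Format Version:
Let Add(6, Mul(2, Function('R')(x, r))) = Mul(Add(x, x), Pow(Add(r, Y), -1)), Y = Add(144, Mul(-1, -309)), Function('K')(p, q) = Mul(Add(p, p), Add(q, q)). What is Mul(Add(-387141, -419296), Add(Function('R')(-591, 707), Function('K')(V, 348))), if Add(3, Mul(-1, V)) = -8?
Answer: Rational(-14320586474013, 1160) ≈ -1.2345e+10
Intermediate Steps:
V = 11 (V = Add(3, Mul(-1, -8)) = Add(3, 8) = 11)
Function('K')(p, q) = Mul(4, p, q) (Function('K')(p, q) = Mul(Mul(2, p), Mul(2, q)) = Mul(4, p, q))
Y = 453 (Y = Add(144, 309) = 453)
Function('R')(x, r) = Add(-3, Mul(x, Pow(Add(453, r), -1))) (Function('R')(x, r) = Add(-3, Mul(Rational(1, 2), Mul(Add(x, x), Pow(Add(r, 453), -1)))) = Add(-3, Mul(Rational(1, 2), Mul(Mul(2, x), Pow(Add(453, r), -1)))) = Add(-3, Mul(Rational(1, 2), Mul(2, x, Pow(Add(453, r), -1)))) = Add(-3, Mul(x, Pow(Add(453, r), -1))))
Mul(Add(-387141, -419296), Add(Function('R')(-591, 707), Function('K')(V, 348))) = Mul(Add(-387141, -419296), Add(Mul(Pow(Add(453, 707), -1), Add(-1359, -591, Mul(-3, 707))), Mul(4, 11, 348))) = Mul(-806437, Add(Mul(Pow(1160, -1), Add(-1359, -591, -2121)), 15312)) = Mul(-806437, Add(Mul(Rational(1, 1160), -4071), 15312)) = Mul(-806437, Add(Rational(-4071, 1160), 15312)) = Mul(-806437, Rational(17757849, 1160)) = Rational(-14320586474013, 1160)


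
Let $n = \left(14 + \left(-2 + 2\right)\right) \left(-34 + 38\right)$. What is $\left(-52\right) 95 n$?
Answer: $-276640$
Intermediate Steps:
$n = 56$ ($n = \left(14 + 0\right) 4 = 14 \cdot 4 = 56$)
$\left(-52\right) 95 n = \left(-52\right) 95 \cdot 56 = \left(-4940\right) 56 = -276640$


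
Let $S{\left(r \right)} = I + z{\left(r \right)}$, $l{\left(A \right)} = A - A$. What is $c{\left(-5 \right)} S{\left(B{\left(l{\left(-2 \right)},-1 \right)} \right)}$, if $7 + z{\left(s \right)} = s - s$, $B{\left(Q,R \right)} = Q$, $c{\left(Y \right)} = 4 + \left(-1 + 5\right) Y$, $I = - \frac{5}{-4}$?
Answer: $92$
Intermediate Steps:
$l{\left(A \right)} = 0$
$I = \frac{5}{4}$ ($I = \left(-5\right) \left(- \frac{1}{4}\right) = \frac{5}{4} \approx 1.25$)
$c{\left(Y \right)} = 4 + 4 Y$
$z{\left(s \right)} = -7$ ($z{\left(s \right)} = -7 + \left(s - s\right) = -7 + 0 = -7$)
$S{\left(r \right)} = - \frac{23}{4}$ ($S{\left(r \right)} = \frac{5}{4} - 7 = - \frac{23}{4}$)
$c{\left(-5 \right)} S{\left(B{\left(l{\left(-2 \right)},-1 \right)} \right)} = \left(4 + 4 \left(-5\right)\right) \left(- \frac{23}{4}\right) = \left(4 - 20\right) \left(- \frac{23}{4}\right) = \left(-16\right) \left(- \frac{23}{4}\right) = 92$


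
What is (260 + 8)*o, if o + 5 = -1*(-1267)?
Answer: 338216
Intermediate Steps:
o = 1262 (o = -5 - 1*(-1267) = -5 + 1267 = 1262)
(260 + 8)*o = (260 + 8)*1262 = 268*1262 = 338216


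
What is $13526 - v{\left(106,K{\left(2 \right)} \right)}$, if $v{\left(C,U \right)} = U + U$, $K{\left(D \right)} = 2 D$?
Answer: $13518$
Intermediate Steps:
$v{\left(C,U \right)} = 2 U$
$13526 - v{\left(106,K{\left(2 \right)} \right)} = 13526 - 2 \cdot 2 \cdot 2 = 13526 - 2 \cdot 4 = 13526 - 8 = 13518$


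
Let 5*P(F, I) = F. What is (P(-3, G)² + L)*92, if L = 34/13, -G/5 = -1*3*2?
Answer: 88964/325 ≈ 273.74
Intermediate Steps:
G = 30 (G = -5*(-1*3)*2 = -(-15)*2 = -5*(-6) = 30)
P(F, I) = F/5
L = 34/13 (L = 34*(1/13) = 34/13 ≈ 2.6154)
(P(-3, G)² + L)*92 = (((⅕)*(-3))² + 34/13)*92 = ((-⅗)² + 34/13)*92 = (9/25 + 34/13)*92 = (967/325)*92 = 88964/325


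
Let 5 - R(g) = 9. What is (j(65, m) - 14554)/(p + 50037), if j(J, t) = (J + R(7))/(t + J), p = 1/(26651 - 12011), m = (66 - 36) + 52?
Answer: -10440159760/35894542369 ≈ -0.29086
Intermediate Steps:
m = 82 (m = 30 + 52 = 82)
R(g) = -4 (R(g) = 5 - 1*9 = 5 - 9 = -4)
p = 1/14640 ≈ 6.8306e-5
j(J, t) = (-4 + J)/(J + t) (j(J, t) = (J - 4)/(t + J) = (-4 + J)/(J + t))
(j(65, m) - 14554)/(p + 50037) = ((-4 + 65)/(65 + 82) - 14554)/(1/14640 + 50037) = (61/147 - 14554)/(732541681/14640) = ((1/147)*61 - 14554)*(14640/732541681) = (61/147 - 14554)*(14640/732541681) = -2139377/147*14640/732541681 = -10440159760/35894542369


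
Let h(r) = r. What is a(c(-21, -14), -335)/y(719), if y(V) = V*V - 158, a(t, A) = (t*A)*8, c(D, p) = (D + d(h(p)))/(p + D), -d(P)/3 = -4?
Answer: -4824/3617621 ≈ -0.0013335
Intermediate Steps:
d(P) = 12 (d(P) = -3*(-4) = 12)
c(D, p) = (12 + D)/(D + p) (c(D, p) = (D + 12)/(p + D) = (12 + D)/(D + p))
a(t, A) = 8*A*t (a(t, A) = (A*t)*8 = 8*A*t)
y(V) = -158 + V² (y(V) = V² - 158 = -158 + V²)
a(c(-21, -14), -335)/y(719) = (8*(-335)*((12 - 21)/(-21 - 14)))/(-158 + 719²) = (8*(-335)*(-9/(-35)))/(-158 + 516961) = (8*(-335)*(-1/35*(-9)))/516803 = (8*(-335)*(9/35))*(1/516803) = -4824/7*1/516803 = -4824/3617621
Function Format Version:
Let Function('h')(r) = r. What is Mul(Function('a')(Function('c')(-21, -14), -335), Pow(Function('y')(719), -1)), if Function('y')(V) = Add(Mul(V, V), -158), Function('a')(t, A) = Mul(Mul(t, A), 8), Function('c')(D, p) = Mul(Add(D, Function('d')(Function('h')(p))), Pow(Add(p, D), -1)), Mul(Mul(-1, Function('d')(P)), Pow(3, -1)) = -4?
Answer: Rational(-4824, 3617621) ≈ -0.0013335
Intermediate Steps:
Function('d')(P) = 12 (Function('d')(P) = Mul(-3, -4) = 12)
Function('c')(D, p) = Mul(Pow(Add(D, p), -1), Add(12, D)) (Function('c')(D, p) = Mul(Add(D, 12), Pow(Add(p, D), -1)) = Mul(Add(12, D), Pow(Add(D, p), -1)) = Mul(Pow(Add(D, p), -1), Add(12, D)))
Function('a')(t, A) = Mul(8, A, t) (Function('a')(t, A) = Mul(Mul(A, t), 8) = Mul(8, A, t))
Function('y')(V) = Add(-158, Pow(V, 2)) (Function('y')(V) = Add(Pow(V, 2), -158) = Add(-158, Pow(V, 2)))
Mul(Function('a')(Function('c')(-21, -14), -335), Pow(Function('y')(719), -1)) = Mul(Mul(8, -335, Mul(Pow(Add(-21, -14), -1), Add(12, -21))), Pow(Add(-158, Pow(719, 2)), -1)) = Mul(Mul(8, -335, Mul(Pow(-35, -1), -9)), Pow(Add(-158, 516961), -1)) = Mul(Mul(8, -335, Mul(Rational(-1, 35), -9)), Pow(516803, -1)) = Mul(Mul(8, -335, Rational(9, 35)), Rational(1, 516803)) = Mul(Rational(-4824, 7), Rational(1, 516803)) = Rational(-4824, 3617621)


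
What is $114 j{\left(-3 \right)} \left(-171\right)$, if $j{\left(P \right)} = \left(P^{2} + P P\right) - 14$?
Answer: $-77976$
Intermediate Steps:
$j{\left(P \right)} = -14 + 2 P^{2}$ ($j{\left(P \right)} = \left(P^{2} + P^{2}\right) - 14 = 2 P^{2} - 14 = -14 + 2 P^{2}$)
$114 j{\left(-3 \right)} \left(-171\right) = 114 \left(-14 + 2 \left(-3\right)^{2}\right) \left(-171\right) = 114 \left(-14 + 2 \cdot 9\right) \left(-171\right) = 114 \left(-14 + 18\right) \left(-171\right) = 114 \cdot 4 \left(-171\right) = 456 \left(-171\right) = -77976$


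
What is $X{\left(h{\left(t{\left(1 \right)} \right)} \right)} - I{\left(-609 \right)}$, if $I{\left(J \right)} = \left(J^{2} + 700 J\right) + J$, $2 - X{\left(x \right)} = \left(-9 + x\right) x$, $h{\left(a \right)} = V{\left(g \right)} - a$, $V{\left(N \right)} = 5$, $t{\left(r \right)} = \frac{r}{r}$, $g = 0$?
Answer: $56050$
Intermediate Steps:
$t{\left(r \right)} = 1$
$h{\left(a \right)} = 5 - a$
$X{\left(x \right)} = 2 - x \left(-9 + x\right)$ ($X{\left(x \right)} = 2 - \left(-9 + x\right) x = 2 - x \left(-9 + x\right)$)
$I{\left(J \right)} = J^{2} + 701 J$
$X{\left(h{\left(t{\left(1 \right)} \right)} \right)} - I{\left(-609 \right)} = \left(2 - \left(5 - 1\right)^{2} + 9 \left(5 - 1\right)\right) - - 609 \left(701 - 609\right) = \left(2 - \left(5 - 1\right)^{2} + 9 \left(5 - 1\right)\right) - \left(-609\right) 92 = \left(2 - 4^{2} + 9 \cdot 4\right) - -56028 = \left(2 - 16 + 36\right) + 56028 = 22 + 56028 = 56050$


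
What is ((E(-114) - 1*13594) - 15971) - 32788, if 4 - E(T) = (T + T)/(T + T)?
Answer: -62350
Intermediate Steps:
E(T) = 3 (E(T) = 4 - (T + T)/(T + T) = 4 - 2*T/(2*T) = 4 - 2*T*1/(2*T) = 4 - 1*1 = 4 - 1 = 3)
((E(-114) - 1*13594) - 15971) - 32788 = ((3 - 1*13594) - 15971) - 32788 = ((3 - 13594) - 15971) - 32788 = (-13591 - 15971) - 32788 = -29562 - 32788 = -62350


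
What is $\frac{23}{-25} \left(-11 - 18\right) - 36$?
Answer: $- \frac{233}{25} \approx -9.32$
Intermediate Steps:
$\frac{23}{-25} \left(-11 - 18\right) - 36 = 23 \left(- \frac{1}{25}\right) \left(-29\right) - 36 = \left(- \frac{23}{25}\right) \left(-29\right) - 36 = \frac{667}{25} - 36 = - \frac{233}{25}$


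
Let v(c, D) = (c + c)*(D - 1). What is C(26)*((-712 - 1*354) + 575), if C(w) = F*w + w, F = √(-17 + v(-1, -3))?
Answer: -12766 - 38298*I ≈ -12766.0 - 38298.0*I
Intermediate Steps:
v(c, D) = 2*c*(-1 + D) (v(c, D) = (2*c)*(-1 + D) = 2*c*(-1 + D))
F = 3*I (F = √(-17 + 2*(-1)*(-1 - 3)) = √(-17 + 2*(-1)*(-4)) = √(-17 + 8) = √(-9) = 3*I ≈ 3.0*I)
C(w) = w + 3*I*w (C(w) = (3*I)*w + w = 3*I*w + w = w + 3*I*w)
C(26)*((-712 - 1*354) + 575) = (26*(1 + 3*I))*((-712 - 1*354) + 575) = (26 + 78*I)*((-712 - 354) + 575) = (26 + 78*I)*(-1066 + 575) = (26 + 78*I)*(-491) = -12766 - 38298*I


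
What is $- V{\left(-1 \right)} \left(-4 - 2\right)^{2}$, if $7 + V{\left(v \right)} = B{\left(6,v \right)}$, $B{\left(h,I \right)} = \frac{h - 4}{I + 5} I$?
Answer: $270$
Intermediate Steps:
$B{\left(h,I \right)} = \frac{I \left(-4 + h\right)}{5 + I}$ ($B{\left(h,I \right)} = \frac{-4 + h}{5 + I} I = \frac{I \left(-4 + h\right)}{5 + I}$)
$V{\left(v \right)} = -7 + \frac{2 v}{5 + v}$ ($V{\left(v \right)} = -7 + \frac{v \left(-4 + 6\right)}{5 + v} = -7 + v \frac{1}{5 + v} 2 = -7 + \frac{2 v}{5 + v}$)
$- V{\left(-1 \right)} \left(-4 - 2\right)^{2} = - \frac{5 \left(-7 - -1\right)}{5 - 1} \left(-4 - 2\right)^{2} = - \frac{5 \left(-7 + 1\right)}{4} \left(-6\right)^{2} = - \frac{5 \left(-6\right)}{4} \cdot 36 = \left(-1\right) \left(- \frac{15}{2}\right) 36 = \frac{15}{2} \cdot 36 = 270$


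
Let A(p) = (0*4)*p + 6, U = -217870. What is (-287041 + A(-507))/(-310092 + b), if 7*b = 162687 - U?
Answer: 2009245/1790087 ≈ 1.1224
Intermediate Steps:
b = 380557/7 (b = (162687 - 1*(-217870))/7 = (162687 + 217870)/7 = (⅐)*380557 = 380557/7 ≈ 54365.)
A(p) = 6 (A(p) = 0*p + 6 = 0 + 6 = 6)
(-287041 + A(-507))/(-310092 + b) = (-287041 + 6)/(-310092 + 380557/7) = -287035/(-1790087/7) = -287035*(-7/1790087) = 2009245/1790087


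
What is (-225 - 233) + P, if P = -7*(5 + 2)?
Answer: -507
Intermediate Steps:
P = -49 (P = -7*7 = -49)
(-225 - 233) + P = (-225 - 233) - 49 = -458 - 49 = -507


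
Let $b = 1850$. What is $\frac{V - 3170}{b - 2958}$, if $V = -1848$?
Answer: $\frac{2509}{554} \approx 4.5289$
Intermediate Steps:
$\frac{V - 3170}{b - 2958} = \frac{-1848 - 3170}{1850 - 2958} = - \frac{5018}{-1108} = \left(-5018\right) \left(- \frac{1}{1108}\right) = \frac{2509}{554}$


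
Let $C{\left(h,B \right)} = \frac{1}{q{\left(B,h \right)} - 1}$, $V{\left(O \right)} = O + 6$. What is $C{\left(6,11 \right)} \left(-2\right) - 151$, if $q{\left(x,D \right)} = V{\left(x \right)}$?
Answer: $- \frac{1209}{8} \approx -151.13$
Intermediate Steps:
$V{\left(O \right)} = 6 + O$
$q{\left(x,D \right)} = 6 + x$
$C{\left(h,B \right)} = \frac{1}{5 + B}$ ($C{\left(h,B \right)} = \frac{1}{\left(6 + B\right) - 1} = \frac{1}{5 + B}$)
$C{\left(6,11 \right)} \left(-2\right) - 151 = \frac{1}{5 + 11} \left(-2\right) - 151 = \frac{1}{16} \left(-2\right) - 151 = - \frac{1}{8} - 151 = - \frac{1209}{8}$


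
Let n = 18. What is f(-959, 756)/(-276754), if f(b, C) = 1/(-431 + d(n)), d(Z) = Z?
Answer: 1/114299402 ≈ 8.7490e-9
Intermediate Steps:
f(b, C) = -1/413 (f(b, C) = 1/(-431 + 18) = 1/(-413) = -1/413)
f(-959, 756)/(-276754) = -1/413/(-276754) = -1/413*(-1/276754) = 1/114299402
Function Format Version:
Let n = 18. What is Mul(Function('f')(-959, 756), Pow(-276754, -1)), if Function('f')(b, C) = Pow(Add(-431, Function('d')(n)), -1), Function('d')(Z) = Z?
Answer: Rational(1, 114299402) ≈ 8.7490e-9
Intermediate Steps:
Function('f')(b, C) = Rational(-1, 413) (Function('f')(b, C) = Pow(Add(-431, 18), -1) = Pow(-413, -1) = Rational(-1, 413))
Mul(Function('f')(-959, 756), Pow(-276754, -1)) = Mul(Rational(-1, 413), Pow(-276754, -1)) = Mul(Rational(-1, 413), Rational(-1, 276754)) = Rational(1, 114299402)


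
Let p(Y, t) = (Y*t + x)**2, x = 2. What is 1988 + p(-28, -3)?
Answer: 9384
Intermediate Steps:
p(Y, t) = (2 + Y*t)**2 (p(Y, t) = (Y*t + 2)**2 = (2 + Y*t)**2)
1988 + p(-28, -3) = 1988 + (2 - 28*(-3))**2 = 1988 + (2 + 84)**2 = 1988 + 86**2 = 1988 + 7396 = 9384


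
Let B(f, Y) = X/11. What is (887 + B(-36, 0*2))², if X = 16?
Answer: 95511529/121 ≈ 7.8935e+5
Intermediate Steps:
B(f, Y) = 16/11
(887 + B(-36, 0*2))² = (887 + 16/11)² = (9773/11)² = 95511529/121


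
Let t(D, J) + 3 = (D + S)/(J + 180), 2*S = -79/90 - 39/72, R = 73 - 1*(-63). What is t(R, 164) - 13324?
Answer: -3300733951/247680 ≈ -13327.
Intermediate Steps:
R = 136 (R = 73 + 63 = 136)
S = -511/720 (S = (-79/90 - 39/72)/2 = (-79*1/90 - 39*1/72)/2 = (-79/90 - 13/24)/2 = (½)*(-511/360) = -511/720 ≈ -0.70972)
t(D, J) = -3 + (-511/720 + D)/(180 + J) (t(D, J) = -3 + (D - 511/720)/(J + 180) = -3 + (-511/720 + D)/(180 + J))
t(R, 164) - 13324 = (-389311/720 + 136 - 3*164)/(180 + 164) - 13324 = (-389311/720 + 136 - 492)/344 - 13324 = (1/344)*(-645631/720) - 13324 = -645631/247680 - 13324 = -3300733951/247680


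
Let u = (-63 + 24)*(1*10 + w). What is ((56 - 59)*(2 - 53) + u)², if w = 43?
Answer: 3663396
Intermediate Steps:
u = -2067 (u = (-63 + 24)*(1*10 + 43) = -39*(10 + 43) = -39*53 = -2067)
((56 - 59)*(2 - 53) + u)² = ((56 - 59)*(2 - 53) - 2067)² = (-3*(-51) - 2067)² = (153 - 2067)² = (-1914)² = 3663396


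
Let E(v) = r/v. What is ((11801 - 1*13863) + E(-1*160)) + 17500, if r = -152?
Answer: 308779/20 ≈ 15439.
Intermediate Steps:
E(v) = -152/v
((11801 - 1*13863) + E(-1*160)) + 17500 = ((11801 - 1*13863) - 152/((-1*160))) + 17500 = ((11801 - 13863) - 152/(-160)) + 17500 = (-2062 - 152*(-1/160)) + 17500 = (-2062 + 19/20) + 17500 = -41221/20 + 17500 = 308779/20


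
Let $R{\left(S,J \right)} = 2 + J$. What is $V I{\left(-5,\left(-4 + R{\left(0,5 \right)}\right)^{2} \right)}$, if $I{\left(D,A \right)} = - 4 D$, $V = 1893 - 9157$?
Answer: $-145280$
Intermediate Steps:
$V = -7264$ ($V = 1893 - 9157 = -7264$)
$V I{\left(-5,\left(-4 + R{\left(0,5 \right)}\right)^{2} \right)} = - 7264 \left(\left(-4\right) \left(-5\right)\right) = \left(-7264\right) 20 = -145280$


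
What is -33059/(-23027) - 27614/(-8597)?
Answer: 920075801/197963119 ≈ 4.6477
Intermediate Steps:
-33059/(-23027) - 27614/(-8597) = -33059*(-1/23027) - 27614*(-1/8597) = 33059/23027 + 27614/8597 = 920075801/197963119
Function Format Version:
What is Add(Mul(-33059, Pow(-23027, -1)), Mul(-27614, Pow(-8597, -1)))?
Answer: Rational(920075801, 197963119) ≈ 4.6477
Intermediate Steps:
Add(Mul(-33059, Pow(-23027, -1)), Mul(-27614, Pow(-8597, -1))) = Add(Mul(-33059, Rational(-1, 23027)), Mul(-27614, Rational(-1, 8597))) = Add(Rational(33059, 23027), Rational(27614, 8597)) = Rational(920075801, 197963119)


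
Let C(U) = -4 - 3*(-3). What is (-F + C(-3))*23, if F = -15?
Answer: 460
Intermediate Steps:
C(U) = 5 (C(U) = -4 + 9 = 5)
(-F + C(-3))*23 = (-1*(-15) + 5)*23 = (15 + 5)*23 = 20*23 = 460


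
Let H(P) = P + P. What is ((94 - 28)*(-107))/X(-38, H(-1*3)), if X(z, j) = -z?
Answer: -3531/19 ≈ -185.84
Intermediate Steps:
H(P) = 2*P
((94 - 28)*(-107))/X(-38, H(-1*3)) = ((94 - 28)*(-107))/((-1*(-38))) = (66*(-107))/38 = -7062*1/38 = -3531/19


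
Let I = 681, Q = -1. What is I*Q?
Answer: -681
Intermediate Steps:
I*Q = 681*(-1) = -681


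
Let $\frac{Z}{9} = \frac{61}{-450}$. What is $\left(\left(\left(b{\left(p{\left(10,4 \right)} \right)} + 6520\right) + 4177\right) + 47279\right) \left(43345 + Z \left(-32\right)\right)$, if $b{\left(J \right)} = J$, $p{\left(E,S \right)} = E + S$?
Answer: $\frac{12579202398}{5} \approx 2.5158 \cdot 10^{9}$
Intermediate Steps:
$Z = - \frac{61}{50}$ ($Z = 9 \frac{61}{-450} = 9 \cdot 61 \left(- \frac{1}{450}\right) = 9 \left(- \frac{61}{450}\right) = - \frac{61}{50} \approx -1.22$)
$\left(\left(\left(b{\left(p{\left(10,4 \right)} \right)} + 6520\right) + 4177\right) + 47279\right) \left(43345 + Z \left(-32\right)\right) = \left(\left(\left(\left(10 + 4\right) + 6520\right) + 4177\right) + 47279\right) \left(43345 - - \frac{976}{25}\right) = \left(\left(\left(14 + 6520\right) + 4177\right) + 47279\right) \left(43345 + \frac{976}{25}\right) = \left(\left(6534 + 4177\right) + 47279\right) \frac{1084601}{25} = \left(10711 + 47279\right) \frac{1084601}{25} = 57990 \cdot \frac{1084601}{25} = \frac{12579202398}{5}$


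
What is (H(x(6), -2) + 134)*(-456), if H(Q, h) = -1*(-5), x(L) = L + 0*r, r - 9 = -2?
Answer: -63384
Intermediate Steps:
r = 7 (r = 9 - 2 = 7)
x(L) = L (x(L) = L + 0*7 = L + 0 = L)
H(Q, h) = 5
(H(x(6), -2) + 134)*(-456) = (5 + 134)*(-456) = 139*(-456) = -63384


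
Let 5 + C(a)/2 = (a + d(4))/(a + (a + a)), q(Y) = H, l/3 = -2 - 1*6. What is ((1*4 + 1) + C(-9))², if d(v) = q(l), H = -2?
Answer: 12769/729 ≈ 17.516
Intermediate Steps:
l = -24 (l = 3*(-2 - 1*6) = 3*(-2 - 6) = 3*(-8) = -24)
q(Y) = -2
d(v) = -2
C(a) = -10 + 2*(-2 + a)/(3*a) (C(a) = -10 + 2*((a - 2)/(a + (a + a))) = -10 + 2*((-2 + a)/(a + 2*a)) = -10 + 2*((-2 + a)/((3*a))) = -10 + 2*((-2 + a)*(1/(3*a))) = -10 + 2*((-2 + a)/(3*a)) = -10 + 2*(-2 + a)/(3*a))
((1*4 + 1) + C(-9))² = ((1*4 + 1) + (4/3)*(-1 - 7*(-9))/(-9))² = ((4 + 1) + (4/3)*(-⅑)*(-1 + 63))² = (5 + (4/3)*(-⅑)*62)² = (5 - 248/27)² = (-113/27)² = 12769/729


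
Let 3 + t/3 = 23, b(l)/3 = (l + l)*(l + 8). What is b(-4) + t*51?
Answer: 2964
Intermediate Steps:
b(l) = 6*l*(8 + l) (b(l) = 3*((l + l)*(l + 8)) = 3*((2*l)*(8 + l)) = 3*(2*l*(8 + l)) = 6*l*(8 + l))
t = 60 (t = -9 + 3*23 = -9 + 69 = 60)
b(-4) + t*51 = 6*(-4)*(8 - 4) + 60*51 = 6*(-4)*4 + 3060 = -96 + 3060 = 2964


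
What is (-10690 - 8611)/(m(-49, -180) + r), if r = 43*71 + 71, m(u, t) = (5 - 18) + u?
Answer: -19301/3062 ≈ -6.3034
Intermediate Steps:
m(u, t) = -13 + u
r = 3124 (r = 3053 + 71 = 3124)
(-10690 - 8611)/(m(-49, -180) + r) = (-10690 - 8611)/((-13 - 49) + 3124) = -19301/(-62 + 3124) = -19301/3062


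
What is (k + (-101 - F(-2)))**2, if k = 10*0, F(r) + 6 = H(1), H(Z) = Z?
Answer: 9216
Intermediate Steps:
F(r) = -5 (F(r) = -6 + 1 = -5)
k = 0
(k + (-101 - F(-2)))**2 = (0 + (-101 - 1*(-5)))**2 = (0 + (-101 + 5))**2 = (0 - 96)**2 = (-96)**2 = 9216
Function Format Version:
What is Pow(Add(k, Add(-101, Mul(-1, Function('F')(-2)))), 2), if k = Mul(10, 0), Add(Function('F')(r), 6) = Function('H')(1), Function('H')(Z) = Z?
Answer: 9216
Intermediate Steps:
Function('F')(r) = -5 (Function('F')(r) = Add(-6, 1) = -5)
k = 0
Pow(Add(k, Add(-101, Mul(-1, Function('F')(-2)))), 2) = Pow(Add(0, Add(-101, Mul(-1, -5))), 2) = Pow(Add(0, Add(-101, 5)), 2) = Pow(Add(0, -96), 2) = Pow(-96, 2) = 9216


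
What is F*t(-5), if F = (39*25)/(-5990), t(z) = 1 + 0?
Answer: -195/1198 ≈ -0.16277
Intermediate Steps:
t(z) = 1
F = -195/1198 (F = 975*(-1/5990) = -195/1198 ≈ -0.16277)
F*t(-5) = -195/1198*1 = -195/1198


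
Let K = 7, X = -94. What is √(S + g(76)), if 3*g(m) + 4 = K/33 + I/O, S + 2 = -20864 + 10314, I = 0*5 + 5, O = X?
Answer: I*√101547927118/3102 ≈ 102.73*I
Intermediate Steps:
O = -94
I = 5 (I = 0 + 5 = 5)
S = -10552 (S = -2 + (-20864 + 10314) = -2 - 10550 = -10552)
g(m) = -11915/9306 (g(m) = -4/3 + (7/33 + 5/(-94))/3 = -4/3 + (7*(1/33) + 5*(-1/94))/3 = -4/3 + (7/33 - 5/94)/3 = -4/3 + (⅓)*(493/3102) = -4/3 + 493/9306 = -11915/9306)
√(S + g(76)) = √(-10552 - 11915/9306) = √(-98208827/9306) = I*√101547927118/3102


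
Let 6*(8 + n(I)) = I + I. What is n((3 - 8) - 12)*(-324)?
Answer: 4428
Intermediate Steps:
n(I) = -8 + I/3 (n(I) = -8 + (I + I)/6 = -8 + (2*I)/6 = -8 + I/3)
n((3 - 8) - 12)*(-324) = (-8 + ((3 - 8) - 12)/3)*(-324) = (-8 + (-5 - 12)/3)*(-324) = (-8 + (⅓)*(-17))*(-324) = (-8 - 17/3)*(-324) = -41/3*(-324) = 4428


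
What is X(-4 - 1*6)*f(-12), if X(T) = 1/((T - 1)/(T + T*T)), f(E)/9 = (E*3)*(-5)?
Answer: -145800/11 ≈ -13255.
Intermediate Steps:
f(E) = -135*E (f(E) = 9*((E*3)*(-5)) = 9*((3*E)*(-5)) = 9*(-15*E) = -135*E)
X(T) = (T + T²)/(-1 + T) (X(T) = 1/((-1 + T)/(T + T²)) = (T + T²)/(-1 + T))
X(-4 - 1*6)*f(-12) = ((-4 - 1*6)*(1 + (-4 - 1*6))/(-1 + (-4 - 1*6)))*(-135*(-12)) = ((-4 - 6)*(1 + (-4 - 6))/(-1 + (-4 - 6)))*1620 = -10*(1 - 10)/(-1 - 10)*1620 = -10*(-9)/(-11)*1620 = -10*(-1/11)*(-9)*1620 = -90/11*1620 = -145800/11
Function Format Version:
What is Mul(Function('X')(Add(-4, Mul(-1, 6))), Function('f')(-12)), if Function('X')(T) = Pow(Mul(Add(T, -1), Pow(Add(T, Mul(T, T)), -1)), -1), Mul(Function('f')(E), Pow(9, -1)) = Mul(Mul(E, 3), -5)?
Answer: Rational(-145800, 11) ≈ -13255.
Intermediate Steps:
Function('f')(E) = Mul(-135, E) (Function('f')(E) = Mul(9, Mul(Mul(E, 3), -5)) = Mul(9, Mul(Mul(3, E), -5)) = Mul(9, Mul(-15, E)) = Mul(-135, E))
Function('X')(T) = Mul(Pow(Add(-1, T), -1), Add(T, Pow(T, 2))) (Function('X')(T) = Pow(Mul(Add(-1, T), Pow(Add(T, Pow(T, 2)), -1)), -1) = Pow(Mul(Pow(Add(T, Pow(T, 2)), -1), Add(-1, T)), -1) = Mul(Pow(Add(-1, T), -1), Add(T, Pow(T, 2))))
Mul(Function('X')(Add(-4, Mul(-1, 6))), Function('f')(-12)) = Mul(Mul(Add(-4, Mul(-1, 6)), Pow(Add(-1, Add(-4, Mul(-1, 6))), -1), Add(1, Add(-4, Mul(-1, 6)))), Mul(-135, -12)) = Mul(Mul(Add(-4, -6), Pow(Add(-1, Add(-4, -6)), -1), Add(1, Add(-4, -6))), 1620) = Mul(Mul(-10, Pow(Add(-1, -10), -1), Add(1, -10)), 1620) = Mul(Mul(-10, Pow(-11, -1), -9), 1620) = Mul(Mul(-10, Rational(-1, 11), -9), 1620) = Mul(Rational(-90, 11), 1620) = Rational(-145800, 11)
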